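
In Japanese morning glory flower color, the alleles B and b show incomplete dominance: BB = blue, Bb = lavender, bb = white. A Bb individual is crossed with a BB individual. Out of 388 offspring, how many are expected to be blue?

Punnett square for Bb × BB:
Offspring genotypes: 2 BB, 2 Bb
Phenotype counts: 2 blue, 2 lavender
blue: 2 out of 4 → fraction 1/2
Expected count = 1/2 × 388 = 194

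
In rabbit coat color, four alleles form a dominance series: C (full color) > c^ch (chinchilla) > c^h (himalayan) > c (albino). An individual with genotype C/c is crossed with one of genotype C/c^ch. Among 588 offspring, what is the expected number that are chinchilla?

Cross: C/c × C/c^ch
Allele dominance: C > c^ch > c^h > c
Offspring genotypes: 1 C/C, 1 C/c^ch, 1 C/c, 1 c^ch/c
Phenotype counts: 3 full color, 1 chinchilla
chinchilla: 1 out of 4 → fraction 1/4
Expected count = 1/4 × 588 = 147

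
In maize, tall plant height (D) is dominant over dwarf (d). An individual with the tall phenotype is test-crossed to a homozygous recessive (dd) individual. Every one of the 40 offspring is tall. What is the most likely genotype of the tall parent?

Test cross: ? × dd
All offspring are tall.
If the unknown parent were heterozygous (Dd), about half of 40 offspring would be dwarf; none are. The unknown parent is most likely homozygous dominant (DD).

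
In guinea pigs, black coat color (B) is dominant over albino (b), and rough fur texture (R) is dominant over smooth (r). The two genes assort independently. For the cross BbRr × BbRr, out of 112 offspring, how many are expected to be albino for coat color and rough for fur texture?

Dihybrid cross BbRr × BbRr — consider each gene separately:
coat color: Bb × Bb → 1 BB, 2 Bb, 1 bb → 3 B_ : 1 bb (out of 4)
fur texture: Rr × Rr → 1 RR, 2 Rr, 1 rr → 3 R_ : 1 rr (out of 4)
Looking for: albino (bb) and rough (R_)
P(albino) = 1/4, P(rough) = 3/4
P(both) = 1/4 × 3/4 = 3/16
Expected count = 3/16 × 112 = 21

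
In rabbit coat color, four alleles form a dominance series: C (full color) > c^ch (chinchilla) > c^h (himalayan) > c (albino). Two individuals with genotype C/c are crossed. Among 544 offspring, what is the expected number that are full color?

Cross: C/c × C/c
Allele dominance: C > c^ch > c^h > c
Offspring genotypes: 1 C/C, 2 C/c, 1 c/c
Phenotype counts: 3 full color, 1 albino
full color: 3 out of 4 → fraction 3/4
Expected count = 3/4 × 544 = 408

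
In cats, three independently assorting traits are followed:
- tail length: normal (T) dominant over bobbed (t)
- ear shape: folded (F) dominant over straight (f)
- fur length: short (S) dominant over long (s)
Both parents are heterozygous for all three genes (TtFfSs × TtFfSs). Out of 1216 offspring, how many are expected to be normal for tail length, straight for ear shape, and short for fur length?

Trihybrid cross: TtFfSs × TtFfSs
Each trait segregates independently with a 3:1 phenotypic ratio, so each gene contributes 3/4 (dominant) or 1/4 (recessive).
Target: normal (tail length), straight (ear shape), short (fur length)
Probability = product of independent per-trait probabilities
= 3/4 × 1/4 × 3/4 = 9/64
Expected count = 9/64 × 1216 = 171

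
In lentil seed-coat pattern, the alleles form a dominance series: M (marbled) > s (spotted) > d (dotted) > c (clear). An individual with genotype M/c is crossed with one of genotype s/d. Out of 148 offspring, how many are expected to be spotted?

Cross: M/c × s/d
Allele dominance: M > s > d > c
Offspring genotypes: 1 M/s, 1 M/d, 1 s/c, 1 d/c
Phenotype counts: 2 marbled, 1 spotted, 1 dotted
spotted: 1 out of 4 → fraction 1/4
Expected count = 1/4 × 148 = 37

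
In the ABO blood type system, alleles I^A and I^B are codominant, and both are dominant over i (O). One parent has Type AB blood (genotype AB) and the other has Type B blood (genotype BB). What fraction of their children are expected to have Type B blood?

Cross: AB × BB
Possible offspring genotypes: 2 AB, 2 BB
Blood type counts: 2 Type AB, 2 Type B
Probability of Type B: 2/4 = 1/2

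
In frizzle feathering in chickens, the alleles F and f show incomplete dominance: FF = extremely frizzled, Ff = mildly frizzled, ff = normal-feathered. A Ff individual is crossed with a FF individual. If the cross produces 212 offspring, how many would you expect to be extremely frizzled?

Punnett square for Ff × FF:
Offspring genotypes: 2 FF, 2 Ff
Phenotype counts: 2 extremely frizzled, 2 mildly frizzled
extremely frizzled: 2 out of 4 → fraction 1/2
Expected count = 1/2 × 212 = 106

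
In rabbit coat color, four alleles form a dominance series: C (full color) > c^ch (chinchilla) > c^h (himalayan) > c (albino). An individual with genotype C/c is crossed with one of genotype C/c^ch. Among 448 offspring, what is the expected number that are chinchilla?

Cross: C/c × C/c^ch
Allele dominance: C > c^ch > c^h > c
Offspring genotypes: 1 C/C, 1 C/c^ch, 1 C/c, 1 c^ch/c
Phenotype counts: 3 full color, 1 chinchilla
chinchilla: 1 out of 4 → fraction 1/4
Expected count = 1/4 × 448 = 112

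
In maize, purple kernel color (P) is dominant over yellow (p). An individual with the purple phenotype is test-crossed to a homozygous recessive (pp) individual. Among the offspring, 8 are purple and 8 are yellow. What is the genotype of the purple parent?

Test cross: ? × pp
Offspring: 8 purple, 8 yellow — approximately 1:1.
A 1:1 ratio in a test cross indicates the unknown parent is heterozygous (Pp).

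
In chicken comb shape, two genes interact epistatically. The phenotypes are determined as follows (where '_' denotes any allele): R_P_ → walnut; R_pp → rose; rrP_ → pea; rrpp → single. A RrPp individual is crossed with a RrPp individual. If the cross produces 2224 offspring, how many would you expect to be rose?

Cross: RrPp × RrPp — consider each gene separately:
R gene: Rr × Rr → 1 RR, 2 Rr, 1 rr → 3 R_ : 1 rr (out of 4)
P gene: Pp × Pp → 1 PP, 2 Pp, 1 pp → 3 P_ : 1 pp (out of 4)
Genotype classes (out of 4 × 4 = 16): R_P_ = 3×3 = 9; R_pp = 3×1 = 3; rrP_ = 1×3 = 3; rrpp = 1×1 = 1
Apply the phenotype rules: R_P_ (9) → walnut; R_pp (3) → rose; rrP_ (3) → pea; rrpp (1) → single
Phenotype counts (out of 16): 9 walnut, 3 rose, 3 pea, 1 single
rose: 3 out of 16 → fraction 3/16
Expected count = 3/16 × 2224 = 417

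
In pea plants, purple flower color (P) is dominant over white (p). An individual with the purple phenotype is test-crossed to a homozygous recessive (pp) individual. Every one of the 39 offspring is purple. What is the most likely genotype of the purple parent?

Test cross: ? × pp
All offspring are purple.
If the unknown parent were heterozygous (Pp), about half of 39 offspring would be white; none are. The unknown parent is most likely homozygous dominant (PP).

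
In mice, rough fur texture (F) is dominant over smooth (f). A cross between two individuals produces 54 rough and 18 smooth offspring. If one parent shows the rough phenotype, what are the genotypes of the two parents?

Observed offspring: 54 rough, 18 smooth
The observed ratio simplifies to 3:1. Smooth (ff) offspring appear, so each parent must contribute one f allele. The parent stated to show rough carries F, so it is Ff. The other parent is then either Ff or ff: Ff × ff would give a 1:1 split, whereas Ff × Ff gives 3:1 — matching the data. So both parents are heterozygous (Ff × Ff).
Parent genotypes: Ff × Ff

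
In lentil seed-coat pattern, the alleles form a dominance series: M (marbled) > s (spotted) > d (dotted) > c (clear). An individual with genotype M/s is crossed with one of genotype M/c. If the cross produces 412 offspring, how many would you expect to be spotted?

Cross: M/s × M/c
Allele dominance: M > s > d > c
Offspring genotypes: 1 M/M, 1 M/c, 1 M/s, 1 s/c
Phenotype counts: 3 marbled, 1 spotted
spotted: 1 out of 4 → fraction 1/4
Expected count = 1/4 × 412 = 103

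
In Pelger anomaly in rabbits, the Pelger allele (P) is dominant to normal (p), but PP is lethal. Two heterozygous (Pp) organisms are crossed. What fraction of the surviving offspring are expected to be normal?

Cross: Pp × Pp
Punnett square offspring (before lethality): 1 PP, 2 Pp, 1 pp
The PP genotype is lethal (embryos die); surviving offspring: 2 Pp, 1 pp
normal: 1 out of 3
Probability: 1/3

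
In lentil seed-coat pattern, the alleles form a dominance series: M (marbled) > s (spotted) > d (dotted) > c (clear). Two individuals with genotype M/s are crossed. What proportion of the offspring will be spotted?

Cross: M/s × M/s
Allele dominance: M > s > d > c
Offspring genotypes: 1 M/M, 2 M/s, 1 s/s
Phenotype counts: 3 marbled, 1 spotted
spotted: 1 out of 4
Probability: 1/4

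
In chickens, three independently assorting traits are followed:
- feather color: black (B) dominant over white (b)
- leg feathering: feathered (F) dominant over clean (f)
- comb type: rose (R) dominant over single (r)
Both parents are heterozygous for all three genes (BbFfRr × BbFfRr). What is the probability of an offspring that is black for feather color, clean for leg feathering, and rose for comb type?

Trihybrid cross: BbFfRr × BbFfRr
Each trait segregates independently with a 3:1 phenotypic ratio, so each gene contributes 3/4 (dominant) or 1/4 (recessive).
Target: black (feather color), clean (leg feathering), rose (comb type)
Probability = product of independent per-trait probabilities
= 3/4 × 1/4 × 3/4 = 9/64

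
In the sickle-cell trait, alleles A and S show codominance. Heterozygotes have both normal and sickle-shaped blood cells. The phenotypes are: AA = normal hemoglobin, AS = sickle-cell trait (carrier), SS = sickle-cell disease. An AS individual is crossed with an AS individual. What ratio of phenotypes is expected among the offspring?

Punnett square for AS × AS:
Offspring genotypes: 1 AA, 2 AS, 1 SS
Phenotype counts: 1 normal hemoglobin, 2 sickle-cell trait (carrier), 1 sickle-cell disease
Ratio: 1 normal hemoglobin : 2 sickle-cell trait (carrier) : 1 sickle-cell disease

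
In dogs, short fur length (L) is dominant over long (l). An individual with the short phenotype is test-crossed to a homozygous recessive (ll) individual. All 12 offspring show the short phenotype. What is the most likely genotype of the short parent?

Test cross: ? × ll
All offspring are short.
If the unknown parent were heterozygous (Ll), about half of 12 offspring would be long; none are. The unknown parent is most likely homozygous dominant (LL).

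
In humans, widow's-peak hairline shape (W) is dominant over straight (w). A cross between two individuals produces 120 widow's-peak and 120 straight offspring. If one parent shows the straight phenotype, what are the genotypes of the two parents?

Observed offspring: 120 widow's-peak, 120 straight
The observed ratio simplifies to 1:1. One parent shows straight, so its genotype must be ww. A 1:1 offspring split requires the other parent to be heterozygous (Ww).
Parent genotypes: ww × Ww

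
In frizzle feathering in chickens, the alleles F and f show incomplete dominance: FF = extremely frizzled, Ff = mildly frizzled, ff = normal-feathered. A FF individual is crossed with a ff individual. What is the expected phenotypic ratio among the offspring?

Punnett square for FF × ff:
Offspring genotypes: 4 Ff
Phenotype counts: 4 mildly frizzled
Ratio: all mildly frizzled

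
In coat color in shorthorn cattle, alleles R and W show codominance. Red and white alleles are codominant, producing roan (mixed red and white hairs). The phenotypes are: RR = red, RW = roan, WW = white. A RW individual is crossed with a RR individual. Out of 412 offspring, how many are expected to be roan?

Punnett square for RW × RR:
Offspring genotypes: 2 RR, 2 RW
Phenotype counts: 2 red, 2 roan
roan: 2 out of 4 → fraction 1/2
Expected count = 1/2 × 412 = 206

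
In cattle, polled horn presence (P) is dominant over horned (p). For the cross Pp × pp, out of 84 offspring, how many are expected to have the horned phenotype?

Punnett square for Pp × pp:
Offspring genotypes: 2 Pp, 2 pp
Total offspring: 4
Count with target: 2
Probability: 2/4 = 1/2
Expected count = 1/2 × 84 = 42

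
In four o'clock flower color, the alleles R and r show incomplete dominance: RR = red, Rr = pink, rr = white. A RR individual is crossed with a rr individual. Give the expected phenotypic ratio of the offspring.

Punnett square for RR × rr:
Offspring genotypes: 4 Rr
Phenotype counts: 4 pink
Ratio: all pink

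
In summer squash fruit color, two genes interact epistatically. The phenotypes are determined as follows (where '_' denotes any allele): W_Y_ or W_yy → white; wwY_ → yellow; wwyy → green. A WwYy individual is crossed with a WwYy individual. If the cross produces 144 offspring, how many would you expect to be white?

Cross: WwYy × WwYy — consider each gene separately:
W gene: Ww × Ww → 1 WW, 2 Ww, 1 ww → 3 W_ : 1 ww (out of 4)
Y gene: Yy × Yy → 1 YY, 2 Yy, 1 yy → 3 Y_ : 1 yy (out of 4)
Genotype classes (out of 4 × 4 = 16): W_Y_ = 3×3 = 9; W_yy = 3×1 = 3; wwY_ = 1×3 = 3; wwyy = 1×1 = 1
Apply the phenotype rules: W_Y_ (9) + W_yy (3) → white; wwY_ (3) → yellow; wwyy (1) → green
Phenotype counts (out of 16): 12 white, 3 yellow, 1 green
white: 12 out of 16 → fraction 3/4
Expected count = 3/4 × 144 = 108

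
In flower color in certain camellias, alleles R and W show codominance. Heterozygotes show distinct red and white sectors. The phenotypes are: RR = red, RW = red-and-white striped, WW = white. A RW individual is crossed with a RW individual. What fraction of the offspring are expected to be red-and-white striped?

Punnett square for RW × RW:
Offspring genotypes: 1 RR, 2 RW, 1 WW
Phenotype counts: 1 red, 2 red-and-white striped, 1 white
red-and-white striped: 2 out of 4
Probability: 2/4 = 1/2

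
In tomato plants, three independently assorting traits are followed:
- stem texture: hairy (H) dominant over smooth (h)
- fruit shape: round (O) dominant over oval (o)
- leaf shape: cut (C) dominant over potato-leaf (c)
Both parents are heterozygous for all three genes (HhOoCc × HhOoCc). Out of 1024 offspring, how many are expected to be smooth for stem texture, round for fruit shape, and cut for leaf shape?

Trihybrid cross: HhOoCc × HhOoCc
Each trait segregates independently with a 3:1 phenotypic ratio, so each gene contributes 3/4 (dominant) or 1/4 (recessive).
Target: smooth (stem texture), round (fruit shape), cut (leaf shape)
Probability = product of independent per-trait probabilities
= 1/4 × 3/4 × 3/4 = 9/64
Expected count = 9/64 × 1024 = 144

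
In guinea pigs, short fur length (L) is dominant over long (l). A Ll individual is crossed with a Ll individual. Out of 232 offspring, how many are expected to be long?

Punnett square for Ll × Ll:
Offspring genotypes: 1 LL, 2 Ll, 1 ll
short: 3, long: 1
long: 1 out of 4 → fraction 1/4
Expected count = 1/4 × 232 = 58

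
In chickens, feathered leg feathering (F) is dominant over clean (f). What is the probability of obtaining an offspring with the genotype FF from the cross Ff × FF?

Punnett square for Ff × FF:
Offspring genotypes: 2 FF, 2 Ff
Total offspring: 4
Count with target: 2
Probability: 2/4 = 1/2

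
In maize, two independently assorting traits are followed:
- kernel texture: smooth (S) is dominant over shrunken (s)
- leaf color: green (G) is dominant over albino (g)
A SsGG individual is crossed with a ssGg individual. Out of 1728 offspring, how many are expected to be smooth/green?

Dihybrid cross SsGG × ssGg — consider each gene separately:
kernel texture: Ss × ss → 2 Ss, 2 ss → 2 S_ : 2 ss (out of 4)
leaf color: GG × Gg → 2 GG, 2 Gg → 4 G_ (out of 4)
Combine (counts out of 4 × 4 = 16): smooth/green (S_G_) = 2×4 = 8; shrunken/green (ssG_) = 2×4 = 8
Phenotype counts (out of 16): 8 smooth/green, 8 shrunken/green
smooth/green: 8 out of 16 → fraction 1/2
Expected count = 1/2 × 1728 = 864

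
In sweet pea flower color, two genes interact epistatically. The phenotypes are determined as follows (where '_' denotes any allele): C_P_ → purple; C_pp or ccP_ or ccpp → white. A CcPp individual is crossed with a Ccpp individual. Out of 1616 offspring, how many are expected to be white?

Cross: CcPp × Ccpp — consider each gene separately:
C gene: Cc × Cc → 1 CC, 2 Cc, 1 cc → 3 C_ : 1 cc (out of 4)
P gene: Pp × pp → 2 Pp, 2 pp → 2 P_ : 2 pp (out of 4)
Genotype classes (out of 4 × 4 = 16): C_P_ = 3×2 = 6; C_pp = 3×2 = 6; ccP_ = 1×2 = 2; ccpp = 1×2 = 2
Apply the phenotype rules: C_P_ (6) → purple; C_pp (6) + ccP_ (2) + ccpp (2) → white
Phenotype counts (out of 16): 6 purple, 10 white
white: 10 out of 16 → fraction 5/8
Expected count = 5/8 × 1616 = 1010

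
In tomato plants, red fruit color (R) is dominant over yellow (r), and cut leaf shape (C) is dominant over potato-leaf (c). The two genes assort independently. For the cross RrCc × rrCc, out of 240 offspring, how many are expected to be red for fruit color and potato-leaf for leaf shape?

Dihybrid cross RrCc × rrCc — consider each gene separately:
fruit color: Rr × rr → 2 Rr, 2 rr → 2 R_ : 2 rr (out of 4)
leaf shape: Cc × Cc → 1 CC, 2 Cc, 1 cc → 3 C_ : 1 cc (out of 4)
Looking for: red (R_) and potato-leaf (cc)
P(red) = 2/4, P(potato-leaf) = 1/4
P(both) = 2/4 × 1/4 = 2/16 = 1/8
Expected count = 1/8 × 240 = 30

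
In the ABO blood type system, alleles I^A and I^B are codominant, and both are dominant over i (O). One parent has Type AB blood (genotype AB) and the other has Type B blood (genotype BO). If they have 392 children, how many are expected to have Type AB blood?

Cross: AB × BO
Possible offspring genotypes: 1 AB, 1 AO, 1 BB, 1 BO
Blood type counts: 1 Type AB, 1 Type A, 2 Type B
Probability of Type AB: 1/4
Expected count = 1/4 × 392 = 98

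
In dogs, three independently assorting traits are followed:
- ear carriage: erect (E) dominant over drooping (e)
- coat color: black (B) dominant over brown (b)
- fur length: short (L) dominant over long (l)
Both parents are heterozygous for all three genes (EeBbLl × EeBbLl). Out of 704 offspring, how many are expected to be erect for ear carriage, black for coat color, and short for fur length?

Trihybrid cross: EeBbLl × EeBbLl
Each trait segregates independently with a 3:1 phenotypic ratio, so each gene contributes 3/4 (dominant) or 1/4 (recessive).
Target: erect (ear carriage), black (coat color), short (fur length)
Probability = product of independent per-trait probabilities
= 3/4 × 3/4 × 3/4 = 27/64
Expected count = 27/64 × 704 = 297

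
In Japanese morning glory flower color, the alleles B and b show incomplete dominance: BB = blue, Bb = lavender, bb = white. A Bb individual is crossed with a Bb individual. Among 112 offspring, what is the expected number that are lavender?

Punnett square for Bb × Bb:
Offspring genotypes: 1 BB, 2 Bb, 1 bb
Phenotype counts: 1 blue, 2 lavender, 1 white
lavender: 2 out of 4 → fraction 1/2
Expected count = 1/2 × 112 = 56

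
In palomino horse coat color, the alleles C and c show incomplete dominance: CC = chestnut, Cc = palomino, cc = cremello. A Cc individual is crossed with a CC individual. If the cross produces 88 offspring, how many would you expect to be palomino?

Punnett square for Cc × CC:
Offspring genotypes: 2 CC, 2 Cc
Phenotype counts: 2 chestnut, 2 palomino
palomino: 2 out of 4 → fraction 1/2
Expected count = 1/2 × 88 = 44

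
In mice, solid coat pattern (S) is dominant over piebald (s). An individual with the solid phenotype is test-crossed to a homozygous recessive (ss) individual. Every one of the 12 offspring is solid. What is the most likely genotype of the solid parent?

Test cross: ? × ss
All offspring are solid.
If the unknown parent were heterozygous (Ss), about half of 12 offspring would be piebald; none are. The unknown parent is most likely homozygous dominant (SS).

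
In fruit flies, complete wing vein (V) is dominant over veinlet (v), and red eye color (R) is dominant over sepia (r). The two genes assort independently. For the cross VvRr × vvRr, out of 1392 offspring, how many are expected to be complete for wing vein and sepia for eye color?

Dihybrid cross VvRr × vvRr — consider each gene separately:
wing vein: Vv × vv → 2 Vv, 2 vv → 2 V_ : 2 vv (out of 4)
eye color: Rr × Rr → 1 RR, 2 Rr, 1 rr → 3 R_ : 1 rr (out of 4)
Looking for: complete (V_) and sepia (rr)
P(complete) = 2/4, P(sepia) = 1/4
P(both) = 2/4 × 1/4 = 2/16 = 1/8
Expected count = 1/8 × 1392 = 174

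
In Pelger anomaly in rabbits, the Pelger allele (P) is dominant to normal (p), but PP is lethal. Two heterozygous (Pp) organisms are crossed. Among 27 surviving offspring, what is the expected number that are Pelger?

Cross: Pp × Pp
Punnett square offspring (before lethality): 1 PP, 2 Pp, 1 pp
The PP genotype is lethal (embryos die); surviving offspring: 2 Pp, 1 pp
Pelger: 2 out of 3 → fraction 2/3
Expected count = 2/3 × 27 = 18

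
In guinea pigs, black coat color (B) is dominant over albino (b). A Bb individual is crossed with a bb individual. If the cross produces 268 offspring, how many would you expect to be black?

Punnett square for Bb × bb:
Offspring genotypes: 2 Bb, 2 bb
black: 2, albino: 2
black: 2 out of 4 → fraction 1/2
Expected count = 1/2 × 268 = 134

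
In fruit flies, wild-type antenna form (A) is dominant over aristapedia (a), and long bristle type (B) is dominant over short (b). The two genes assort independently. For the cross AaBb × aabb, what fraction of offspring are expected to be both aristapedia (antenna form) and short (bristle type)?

Dihybrid cross AaBb × aabb — consider each gene separately:
antenna form: Aa × aa → 2 Aa, 2 aa → 2 A_ : 2 aa (out of 4)
bristle type: Bb × bb → 2 Bb, 2 bb → 2 B_ : 2 bb (out of 4)
Looking for: aristapedia (aa) and short (bb)
P(aristapedia) = 2/4, P(short) = 2/4
P(both) = 2/4 × 2/4 = 4/16 = 1/4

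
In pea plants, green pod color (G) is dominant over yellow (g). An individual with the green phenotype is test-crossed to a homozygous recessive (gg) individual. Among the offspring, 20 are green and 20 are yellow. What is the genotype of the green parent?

Test cross: ? × gg
Offspring: 20 green, 20 yellow — approximately 1:1.
A 1:1 ratio in a test cross indicates the unknown parent is heterozygous (Gg).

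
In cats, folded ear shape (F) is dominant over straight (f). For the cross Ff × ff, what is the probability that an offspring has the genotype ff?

Punnett square for Ff × ff:
Offspring genotypes: 2 Ff, 2 ff
Total offspring: 4
Count with target: 2
Probability: 2/4 = 1/2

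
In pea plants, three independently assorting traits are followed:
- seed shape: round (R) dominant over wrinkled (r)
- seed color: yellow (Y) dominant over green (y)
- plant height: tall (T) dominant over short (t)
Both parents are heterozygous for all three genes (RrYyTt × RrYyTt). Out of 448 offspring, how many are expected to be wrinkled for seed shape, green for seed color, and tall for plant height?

Trihybrid cross: RrYyTt × RrYyTt
Each trait segregates independently with a 3:1 phenotypic ratio, so each gene contributes 3/4 (dominant) or 1/4 (recessive).
Target: wrinkled (seed shape), green (seed color), tall (plant height)
Probability = product of independent per-trait probabilities
= 1/4 × 1/4 × 3/4 = 3/64
Expected count = 3/64 × 448 = 21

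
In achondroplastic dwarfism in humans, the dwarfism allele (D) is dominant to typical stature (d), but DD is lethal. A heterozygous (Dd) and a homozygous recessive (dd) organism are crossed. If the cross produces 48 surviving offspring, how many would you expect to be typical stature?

Cross: Dd × dd
Punnett square offspring (before lethality): 2 Dd, 2 dd
No DD offspring are produced in this cross.
typical stature: 2 out of 4 → fraction 1/2
Expected count = 1/2 × 48 = 24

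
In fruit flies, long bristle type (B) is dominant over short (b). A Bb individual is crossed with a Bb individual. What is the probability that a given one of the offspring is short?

Punnett square for Bb × Bb:
Offspring genotypes: 1 BB, 2 Bb, 1 bb
long: 3, short: 1
short: 1 out of 4
Probability: 1/4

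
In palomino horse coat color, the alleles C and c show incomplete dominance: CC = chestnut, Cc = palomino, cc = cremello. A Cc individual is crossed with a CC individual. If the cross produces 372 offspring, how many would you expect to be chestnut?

Punnett square for Cc × CC:
Offspring genotypes: 2 CC, 2 Cc
Phenotype counts: 2 chestnut, 2 palomino
chestnut: 2 out of 4 → fraction 1/2
Expected count = 1/2 × 372 = 186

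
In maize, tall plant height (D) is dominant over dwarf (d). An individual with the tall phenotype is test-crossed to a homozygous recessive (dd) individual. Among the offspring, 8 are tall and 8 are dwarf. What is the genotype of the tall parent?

Test cross: ? × dd
Offspring: 8 tall, 8 dwarf — approximately 1:1.
A 1:1 ratio in a test cross indicates the unknown parent is heterozygous (Dd).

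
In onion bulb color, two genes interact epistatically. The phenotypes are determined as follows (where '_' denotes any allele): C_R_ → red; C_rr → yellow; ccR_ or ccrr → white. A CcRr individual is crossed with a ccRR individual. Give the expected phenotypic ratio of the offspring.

Cross: CcRr × ccRR — consider each gene separately:
C gene: Cc × cc → 2 Cc, 2 cc → 2 C_ : 2 cc (out of 4)
R gene: Rr × RR → 2 RR, 2 Rr → 4 R_ (out of 4)
Genotype classes (out of 4 × 4 = 16): C_R_ = 2×4 = 8; ccR_ = 2×4 = 8
Apply the phenotype rules: C_R_ (8) → red; ccR_ (8) → white
Phenotype counts (out of 16): 8 red, 8 white
Ratio: 1 red : 1 white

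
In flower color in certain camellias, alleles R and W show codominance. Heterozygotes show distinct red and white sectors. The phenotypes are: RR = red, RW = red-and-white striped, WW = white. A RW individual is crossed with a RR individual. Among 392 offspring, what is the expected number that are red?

Punnett square for RW × RR:
Offspring genotypes: 2 RR, 2 RW
Phenotype counts: 2 red, 2 red-and-white striped
red: 2 out of 4 → fraction 1/2
Expected count = 1/2 × 392 = 196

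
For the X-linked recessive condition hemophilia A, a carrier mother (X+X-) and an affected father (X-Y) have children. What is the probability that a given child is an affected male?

Cross: X+X- × X-Y
Offspring: 1 X+X-, 1 X+Y, 1 X-X-, 1 X-Y
Probability of an affected male: 1/4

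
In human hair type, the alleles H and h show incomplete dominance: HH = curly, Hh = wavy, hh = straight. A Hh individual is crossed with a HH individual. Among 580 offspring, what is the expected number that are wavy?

Punnett square for Hh × HH:
Offspring genotypes: 2 HH, 2 Hh
Phenotype counts: 2 curly, 2 wavy
wavy: 2 out of 4 → fraction 1/2
Expected count = 1/2 × 580 = 290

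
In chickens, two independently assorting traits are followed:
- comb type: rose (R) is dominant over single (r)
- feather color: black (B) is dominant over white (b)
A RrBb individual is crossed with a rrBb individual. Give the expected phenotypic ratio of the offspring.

Dihybrid cross RrBb × rrBb — consider each gene separately:
comb type: Rr × rr → 2 Rr, 2 rr → 2 R_ : 2 rr (out of 4)
feather color: Bb × Bb → 1 BB, 2 Bb, 1 bb → 3 B_ : 1 bb (out of 4)
Combine (counts out of 4 × 4 = 16): rose/black (R_B_) = 2×3 = 6; rose/white (R_bb) = 2×1 = 2; single/black (rrB_) = 2×3 = 6; single/white (rrbb) = 2×1 = 2
Phenotype counts (out of 16): 6 rose/black, 2 rose/white, 6 single/black, 2 single/white
Ratio: 3 rose/black : 1 rose/white : 3 single/black : 1 single/white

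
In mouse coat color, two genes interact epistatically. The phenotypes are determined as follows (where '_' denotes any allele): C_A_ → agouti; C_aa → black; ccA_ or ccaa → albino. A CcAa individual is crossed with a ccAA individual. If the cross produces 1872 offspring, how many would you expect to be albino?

Cross: CcAa × ccAA — consider each gene separately:
C gene: Cc × cc → 2 Cc, 2 cc → 2 C_ : 2 cc (out of 4)
A gene: Aa × AA → 2 AA, 2 Aa → 4 A_ (out of 4)
Genotype classes (out of 4 × 4 = 16): C_A_ = 2×4 = 8; ccA_ = 2×4 = 8
Apply the phenotype rules: C_A_ (8) → agouti; ccA_ (8) → albino
Phenotype counts (out of 16): 8 agouti, 8 albino
albino: 8 out of 16 → fraction 1/2
Expected count = 1/2 × 1872 = 936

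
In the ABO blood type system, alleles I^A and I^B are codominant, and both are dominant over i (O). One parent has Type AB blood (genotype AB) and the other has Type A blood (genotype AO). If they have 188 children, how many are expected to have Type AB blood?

Cross: AB × AO
Possible offspring genotypes: 1 AA, 1 AO, 1 AB, 1 BO
Blood type counts: 2 Type A, 1 Type AB, 1 Type B
Probability of Type AB: 1/4
Expected count = 1/4 × 188 = 47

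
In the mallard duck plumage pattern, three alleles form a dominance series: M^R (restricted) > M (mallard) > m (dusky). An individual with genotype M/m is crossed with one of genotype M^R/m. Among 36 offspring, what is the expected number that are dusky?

Cross: M/m × M^R/m
Allele dominance: M^R > M > m
Offspring genotypes: 1 M^R/M, 1 M/m, 1 M^R/m, 1 m/m
Phenotype counts: 2 restricted, 1 mallard, 1 dusky
dusky: 1 out of 4 → fraction 1/4
Expected count = 1/4 × 36 = 9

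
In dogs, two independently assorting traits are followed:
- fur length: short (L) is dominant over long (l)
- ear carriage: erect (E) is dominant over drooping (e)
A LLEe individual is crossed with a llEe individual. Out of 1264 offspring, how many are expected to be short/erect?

Dihybrid cross LLEe × llEe — consider each gene separately:
fur length: LL × ll → 4 Ll → 4 L_ (out of 4)
ear carriage: Ee × Ee → 1 EE, 2 Ee, 1 ee → 3 E_ : 1 ee (out of 4)
Combine (counts out of 4 × 4 = 16): short/erect (L_E_) = 4×3 = 12; short/drooping (L_ee) = 4×1 = 4
Phenotype counts (out of 16): 12 short/erect, 4 short/drooping
short/erect: 12 out of 16 → fraction 3/4
Expected count = 3/4 × 1264 = 948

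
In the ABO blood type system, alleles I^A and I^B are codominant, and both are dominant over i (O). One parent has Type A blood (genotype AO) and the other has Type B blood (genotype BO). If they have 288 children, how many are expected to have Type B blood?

Cross: AO × BO
Possible offspring genotypes: 1 AB, 1 AO, 1 BO, 1 OO
Blood type counts: 1 Type AB, 1 Type A, 1 Type B, 1 Type O
Probability of Type B: 1/4
Expected count = 1/4 × 288 = 72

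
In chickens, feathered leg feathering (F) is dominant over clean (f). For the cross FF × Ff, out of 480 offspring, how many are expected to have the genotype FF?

Punnett square for FF × Ff:
Offspring genotypes: 2 FF, 2 Ff
Total offspring: 4
Count with target: 2
Probability: 2/4 = 1/2
Expected count = 1/2 × 480 = 240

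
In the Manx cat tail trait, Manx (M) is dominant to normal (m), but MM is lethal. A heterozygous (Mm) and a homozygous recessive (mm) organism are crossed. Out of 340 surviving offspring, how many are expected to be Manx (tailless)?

Cross: Mm × mm
Punnett square offspring (before lethality): 2 Mm, 2 mm
No MM offspring are produced in this cross.
Manx (tailless): 2 out of 4 → fraction 1/2
Expected count = 1/2 × 340 = 170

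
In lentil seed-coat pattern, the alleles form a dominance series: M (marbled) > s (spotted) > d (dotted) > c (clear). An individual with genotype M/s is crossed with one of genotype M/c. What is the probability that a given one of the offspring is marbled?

Cross: M/s × M/c
Allele dominance: M > s > d > c
Offspring genotypes: 1 M/M, 1 M/c, 1 M/s, 1 s/c
Phenotype counts: 3 marbled, 1 spotted
marbled: 3 out of 4
Probability: 3/4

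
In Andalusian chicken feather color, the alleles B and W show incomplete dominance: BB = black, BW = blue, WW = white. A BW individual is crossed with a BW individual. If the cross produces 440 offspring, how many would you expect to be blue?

Punnett square for BW × BW:
Offspring genotypes: 1 BB, 2 BW, 1 WW
Phenotype counts: 1 black, 2 blue, 1 white
blue: 2 out of 4 → fraction 1/2
Expected count = 1/2 × 440 = 220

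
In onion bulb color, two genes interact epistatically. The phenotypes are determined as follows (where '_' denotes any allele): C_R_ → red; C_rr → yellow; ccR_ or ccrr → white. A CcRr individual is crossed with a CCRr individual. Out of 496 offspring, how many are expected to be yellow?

Cross: CcRr × CCRr — consider each gene separately:
C gene: Cc × CC → 2 CC, 2 Cc → 4 C_ (out of 4)
R gene: Rr × Rr → 1 RR, 2 Rr, 1 rr → 3 R_ : 1 rr (out of 4)
Genotype classes (out of 4 × 4 = 16): C_R_ = 4×3 = 12; C_rr = 4×1 = 4
Apply the phenotype rules: C_R_ (12) → red; C_rr (4) → yellow
Phenotype counts (out of 16): 12 red, 4 yellow
yellow: 4 out of 16 → fraction 1/4
Expected count = 1/4 × 496 = 124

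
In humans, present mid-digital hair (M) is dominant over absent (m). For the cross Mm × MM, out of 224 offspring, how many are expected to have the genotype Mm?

Punnett square for Mm × MM:
Offspring genotypes: 2 MM, 2 Mm
Total offspring: 4
Count with target: 2
Probability: 2/4 = 1/2
Expected count = 1/2 × 224 = 112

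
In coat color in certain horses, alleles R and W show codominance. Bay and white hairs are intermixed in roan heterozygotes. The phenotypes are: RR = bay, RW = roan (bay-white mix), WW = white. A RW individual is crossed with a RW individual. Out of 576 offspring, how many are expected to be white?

Punnett square for RW × RW:
Offspring genotypes: 1 RR, 2 RW, 1 WW
Phenotype counts: 1 bay, 2 roan (bay-white mix), 1 white
white: 1 out of 4 → fraction 1/4
Expected count = 1/4 × 576 = 144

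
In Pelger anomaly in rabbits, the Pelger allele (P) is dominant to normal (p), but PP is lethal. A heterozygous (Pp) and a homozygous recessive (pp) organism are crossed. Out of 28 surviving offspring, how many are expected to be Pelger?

Cross: Pp × pp
Punnett square offspring (before lethality): 2 Pp, 2 pp
No PP offspring are produced in this cross.
Pelger: 2 out of 4 → fraction 1/2
Expected count = 1/2 × 28 = 14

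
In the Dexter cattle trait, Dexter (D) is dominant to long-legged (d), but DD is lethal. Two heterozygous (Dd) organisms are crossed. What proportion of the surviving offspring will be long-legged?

Cross: Dd × Dd
Punnett square offspring (before lethality): 1 DD, 2 Dd, 1 dd
The DD genotype is lethal (embryos die); surviving offspring: 2 Dd, 1 dd
long-legged: 1 out of 3
Probability: 1/3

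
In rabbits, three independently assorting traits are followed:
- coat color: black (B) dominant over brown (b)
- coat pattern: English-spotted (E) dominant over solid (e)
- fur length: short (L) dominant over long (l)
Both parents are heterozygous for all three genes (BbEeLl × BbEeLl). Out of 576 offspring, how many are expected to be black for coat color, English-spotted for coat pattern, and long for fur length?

Trihybrid cross: BbEeLl × BbEeLl
Each trait segregates independently with a 3:1 phenotypic ratio, so each gene contributes 3/4 (dominant) or 1/4 (recessive).
Target: black (coat color), English-spotted (coat pattern), long (fur length)
Probability = product of independent per-trait probabilities
= 3/4 × 3/4 × 1/4 = 9/64
Expected count = 9/64 × 576 = 81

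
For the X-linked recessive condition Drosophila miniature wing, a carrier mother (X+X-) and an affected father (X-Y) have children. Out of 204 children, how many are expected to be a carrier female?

Cross: X+X- × X-Y
Offspring: 1 X+X-, 1 X+Y, 1 X-X-, 1 X-Y
Probability of a carrier female: 1/4
Expected count = 1/4 × 204 = 51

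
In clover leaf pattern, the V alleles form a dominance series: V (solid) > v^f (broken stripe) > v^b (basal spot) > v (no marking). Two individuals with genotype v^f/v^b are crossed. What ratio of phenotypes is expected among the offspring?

Cross: v^f/v^b × v^f/v^b
Allele dominance: V > v^f > v^b > v
Offspring genotypes: 1 v^f/v^f, 2 v^f/v^b, 1 v^b/v^b
Phenotype counts: 3 broken stripe, 1 basal spot
Ratio: 3 broken stripe : 1 basal spot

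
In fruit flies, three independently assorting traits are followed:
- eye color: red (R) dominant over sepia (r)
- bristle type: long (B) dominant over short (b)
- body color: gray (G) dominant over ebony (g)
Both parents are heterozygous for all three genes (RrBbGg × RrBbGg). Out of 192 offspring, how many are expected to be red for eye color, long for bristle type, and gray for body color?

Trihybrid cross: RrBbGg × RrBbGg
Each trait segregates independently with a 3:1 phenotypic ratio, so each gene contributes 3/4 (dominant) or 1/4 (recessive).
Target: red (eye color), long (bristle type), gray (body color)
Probability = product of independent per-trait probabilities
= 3/4 × 3/4 × 3/4 = 27/64
Expected count = 27/64 × 192 = 81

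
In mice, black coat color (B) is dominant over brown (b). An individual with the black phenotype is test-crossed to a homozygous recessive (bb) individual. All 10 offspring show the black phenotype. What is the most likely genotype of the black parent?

Test cross: ? × bb
All offspring are black.
If the unknown parent were heterozygous (Bb), about half of 10 offspring would be brown; none are. The unknown parent is most likely homozygous dominant (BB).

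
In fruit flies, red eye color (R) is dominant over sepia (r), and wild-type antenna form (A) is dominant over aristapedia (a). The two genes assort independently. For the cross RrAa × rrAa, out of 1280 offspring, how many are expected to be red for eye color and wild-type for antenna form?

Dihybrid cross RrAa × rrAa — consider each gene separately:
eye color: Rr × rr → 2 Rr, 2 rr → 2 R_ : 2 rr (out of 4)
antenna form: Aa × Aa → 1 AA, 2 Aa, 1 aa → 3 A_ : 1 aa (out of 4)
Looking for: red (R_) and wild-type (A_)
P(red) = 2/4, P(wild-type) = 3/4
P(both) = 2/4 × 3/4 = 6/16 = 3/8
Expected count = 3/8 × 1280 = 480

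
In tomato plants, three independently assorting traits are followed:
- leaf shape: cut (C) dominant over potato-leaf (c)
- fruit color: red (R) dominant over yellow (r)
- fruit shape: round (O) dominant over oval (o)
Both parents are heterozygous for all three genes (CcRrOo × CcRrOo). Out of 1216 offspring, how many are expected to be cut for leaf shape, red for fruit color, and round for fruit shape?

Trihybrid cross: CcRrOo × CcRrOo
Each trait segregates independently with a 3:1 phenotypic ratio, so each gene contributes 3/4 (dominant) or 1/4 (recessive).
Target: cut (leaf shape), red (fruit color), round (fruit shape)
Probability = product of independent per-trait probabilities
= 3/4 × 3/4 × 3/4 = 27/64
Expected count = 27/64 × 1216 = 513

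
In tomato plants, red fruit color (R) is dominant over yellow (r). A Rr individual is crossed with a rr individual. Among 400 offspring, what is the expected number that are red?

Punnett square for Rr × rr:
Offspring genotypes: 2 Rr, 2 rr
red: 2, yellow: 2
red: 2 out of 4 → fraction 1/2
Expected count = 1/2 × 400 = 200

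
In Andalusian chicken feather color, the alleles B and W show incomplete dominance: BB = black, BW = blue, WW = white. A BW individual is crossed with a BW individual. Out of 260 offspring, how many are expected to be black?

Punnett square for BW × BW:
Offspring genotypes: 1 BB, 2 BW, 1 WW
Phenotype counts: 1 black, 2 blue, 1 white
black: 1 out of 4 → fraction 1/4
Expected count = 1/4 × 260 = 65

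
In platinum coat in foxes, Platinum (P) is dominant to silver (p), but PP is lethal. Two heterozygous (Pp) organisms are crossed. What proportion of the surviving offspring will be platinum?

Cross: Pp × Pp
Punnett square offspring (before lethality): 1 PP, 2 Pp, 1 pp
The PP genotype is lethal (embryos die); surviving offspring: 2 Pp, 1 pp
platinum: 2 out of 3
Probability: 2/3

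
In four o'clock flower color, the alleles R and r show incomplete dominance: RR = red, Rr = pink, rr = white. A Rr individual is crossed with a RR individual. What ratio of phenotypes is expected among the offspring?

Punnett square for Rr × RR:
Offspring genotypes: 2 RR, 2 Rr
Phenotype counts: 2 red, 2 pink
Ratio: 1 red : 1 pink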